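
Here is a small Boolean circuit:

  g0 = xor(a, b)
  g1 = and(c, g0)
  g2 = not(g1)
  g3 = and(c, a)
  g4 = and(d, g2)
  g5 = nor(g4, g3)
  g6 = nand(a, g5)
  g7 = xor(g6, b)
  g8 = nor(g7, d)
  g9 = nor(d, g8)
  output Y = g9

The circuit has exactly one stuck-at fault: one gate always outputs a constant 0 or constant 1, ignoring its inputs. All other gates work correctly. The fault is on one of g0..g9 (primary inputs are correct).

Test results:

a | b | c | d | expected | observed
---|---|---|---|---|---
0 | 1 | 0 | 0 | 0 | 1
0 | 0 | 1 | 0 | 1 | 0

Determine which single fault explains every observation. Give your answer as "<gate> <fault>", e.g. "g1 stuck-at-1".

g6 stuck-at-0

Fault-free values for test 1 (a=0, b=1, c=0, d=0): g0=1, g1=0, g2=1, g3=0, g4=0, g5=1, g6=1, g7=0, g8=1, g9=0, giving Y=0. Observed 1.
Test 1: faults giving observed 1 are {g6 stuck-at-0, g7 stuck-at-1, g8 stuck-at-0, g9 stuck-at-1}.
Test 2 (a=0, b=0, c=1, d=0): fault-free g0=0, g1=0, g2=1, g3=0, g4=0, g5=1, g6=1, g7=1, g8=0, g9=1 → 1; observed 0. Eliminates g7 stuck-at-1, g8 stuck-at-0, g9 stuck-at-1.
Only g6 stuck-at-0 is consistent with every test.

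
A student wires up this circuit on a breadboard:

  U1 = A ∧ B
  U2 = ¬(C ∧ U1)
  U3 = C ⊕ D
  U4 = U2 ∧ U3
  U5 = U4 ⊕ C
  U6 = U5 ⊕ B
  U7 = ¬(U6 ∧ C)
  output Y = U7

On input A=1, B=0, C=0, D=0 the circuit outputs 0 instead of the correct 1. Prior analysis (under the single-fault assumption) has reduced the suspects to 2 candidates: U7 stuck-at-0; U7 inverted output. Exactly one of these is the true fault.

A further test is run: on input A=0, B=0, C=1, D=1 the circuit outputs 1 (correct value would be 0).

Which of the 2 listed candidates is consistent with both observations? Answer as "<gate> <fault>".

Evaluate each candidate on input A=0, B=0, C=1, D=1:
  U7 stuck-at-0: U1=0, U2=1, U3=0, U4=0, U5=1, U6=1, U7=0 [stuck-at-0] → 0 — eliminated
  U7 inverted output: U1=0, U2=1, U3=0, U4=0, U5=1, U6=1, U7=1 [inverted output] → 1 — matches
Only U7 inverted output reproduces the observed 1.

U7 inverted output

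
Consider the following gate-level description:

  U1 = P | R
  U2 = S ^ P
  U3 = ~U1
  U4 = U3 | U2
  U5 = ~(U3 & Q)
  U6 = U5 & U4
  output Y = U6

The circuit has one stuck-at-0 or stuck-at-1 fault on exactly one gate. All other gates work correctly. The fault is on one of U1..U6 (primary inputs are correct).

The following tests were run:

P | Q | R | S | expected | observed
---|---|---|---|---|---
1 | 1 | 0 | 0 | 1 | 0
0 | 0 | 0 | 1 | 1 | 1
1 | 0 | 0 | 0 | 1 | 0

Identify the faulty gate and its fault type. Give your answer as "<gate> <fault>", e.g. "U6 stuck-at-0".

Fault-free values for test 1 (P=1, Q=1, R=0, S=0): U1=1, U2=1, U3=0, U4=1, U5=1, U6=1, giving Y=1. Observed 0.
Test 1: faults giving observed 0 are {U1 stuck-at-0, U2 stuck-at-0, U3 stuck-at-1, U4 stuck-at-0, U5 stuck-at-0, U6 stuck-at-0}.
Test 2 (P=0, Q=0, R=0, S=1): fault-free U1=0, U2=1, U3=1, U4=1, U5=1, U6=1 → 1; observed 1. Eliminates U4 stuck-at-0, U5 stuck-at-0, U6 stuck-at-0.
Test 3 (P=1, Q=0, R=0, S=0): fault-free U1=1, U2=1, U3=0, U4=1, U5=1, U6=1 → 1; observed 0. Eliminates U1 stuck-at-0, U3 stuck-at-1.
Only U2 stuck-at-0 is consistent with every test.

U2 stuck-at-0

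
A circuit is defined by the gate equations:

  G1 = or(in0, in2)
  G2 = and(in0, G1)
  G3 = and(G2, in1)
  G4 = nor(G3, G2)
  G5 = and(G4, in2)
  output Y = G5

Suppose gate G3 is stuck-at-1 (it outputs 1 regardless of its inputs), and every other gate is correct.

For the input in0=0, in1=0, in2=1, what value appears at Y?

0

Propagate with G3 forced: G1=1, G2=0, G3=1 [stuck-at-1], G4=0, G5=0.
So Y = 0. (Without the fault it would be 1.)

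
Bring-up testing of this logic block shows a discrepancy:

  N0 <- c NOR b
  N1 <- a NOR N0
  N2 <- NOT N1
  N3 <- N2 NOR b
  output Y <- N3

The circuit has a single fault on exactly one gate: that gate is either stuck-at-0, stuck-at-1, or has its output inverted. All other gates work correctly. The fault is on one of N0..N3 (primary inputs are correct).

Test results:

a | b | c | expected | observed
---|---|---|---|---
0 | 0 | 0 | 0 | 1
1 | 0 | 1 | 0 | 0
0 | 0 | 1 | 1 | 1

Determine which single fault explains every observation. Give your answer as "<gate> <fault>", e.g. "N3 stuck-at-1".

N0 stuck-at-0

Fault-free values for test 1 (a=0, b=0, c=0): N0=1, N1=0, N2=1, N3=0, giving Y=0. Observed 1.
Test 1: faults giving observed 1 are {N0 stuck-at-0, N0 inverted output, N1 stuck-at-1, N1 inverted output, N2 stuck-at-0, N2 inverted output, N3 stuck-at-1, N3 inverted output}.
Test 2 (a=1, b=0, c=1): fault-free N0=0, N1=0, N2=1, N3=0 → 0; observed 0. Eliminates N1 stuck-at-1, N1 inverted output, N2 stuck-at-0, N2 inverted output, N3 stuck-at-1, N3 inverted output.
Test 3 (a=0, b=0, c=1): fault-free N0=0, N1=1, N2=0, N3=1 → 1; observed 1. Eliminates N0 inverted output.
Only N0 stuck-at-0 is consistent with every test.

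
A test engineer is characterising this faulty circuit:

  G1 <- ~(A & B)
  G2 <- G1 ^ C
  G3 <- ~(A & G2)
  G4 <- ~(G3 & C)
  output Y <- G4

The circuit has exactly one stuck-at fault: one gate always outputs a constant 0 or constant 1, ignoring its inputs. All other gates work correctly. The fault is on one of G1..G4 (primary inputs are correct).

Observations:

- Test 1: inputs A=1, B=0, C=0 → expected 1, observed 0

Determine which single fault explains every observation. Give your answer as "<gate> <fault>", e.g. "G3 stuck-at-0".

G4 stuck-at-0

Fault-free values for test 1 (A=1, B=0, C=0): G1=1, G2=1, G3=0, G4=1, giving Y=1. Observed 0.
Test 1: faults giving observed 0 are {G4 stuck-at-0}.
Only G4 stuck-at-0 is consistent with every test.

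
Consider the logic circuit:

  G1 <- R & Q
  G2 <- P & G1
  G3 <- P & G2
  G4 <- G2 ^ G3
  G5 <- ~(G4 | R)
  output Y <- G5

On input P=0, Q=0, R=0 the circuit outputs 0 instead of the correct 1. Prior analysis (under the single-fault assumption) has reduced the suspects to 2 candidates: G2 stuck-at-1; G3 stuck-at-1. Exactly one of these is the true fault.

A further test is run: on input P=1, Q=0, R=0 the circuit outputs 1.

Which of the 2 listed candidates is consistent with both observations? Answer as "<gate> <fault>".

Evaluate each candidate on input P=1, Q=0, R=0:
  G2 stuck-at-1: G1=0, G2=1 [stuck-at-1], G3=1, G4=0, G5=1 → 1 — matches
  G3 stuck-at-1: G1=0, G2=0, G3=1 [stuck-at-1], G4=1, G5=0 → 0 — eliminated
Only G2 stuck-at-1 reproduces the observed 1.

G2 stuck-at-1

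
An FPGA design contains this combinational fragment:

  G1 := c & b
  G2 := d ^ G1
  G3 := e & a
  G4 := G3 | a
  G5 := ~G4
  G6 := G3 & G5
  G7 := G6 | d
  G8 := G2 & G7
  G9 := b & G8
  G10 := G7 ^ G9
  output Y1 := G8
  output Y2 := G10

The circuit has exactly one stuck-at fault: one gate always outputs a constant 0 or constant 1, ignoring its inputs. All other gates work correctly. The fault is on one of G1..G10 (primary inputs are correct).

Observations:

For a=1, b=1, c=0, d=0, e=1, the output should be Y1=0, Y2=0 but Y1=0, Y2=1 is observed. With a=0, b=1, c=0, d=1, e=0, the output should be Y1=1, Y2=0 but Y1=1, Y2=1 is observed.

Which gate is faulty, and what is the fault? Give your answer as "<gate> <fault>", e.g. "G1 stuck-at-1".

G10 stuck-at-1

Fault-free values for test 1 (a=1, b=1, c=0, d=0, e=1): G1=0, G2=0, G3=1, G4=1, G5=0, G6=0, G7=0, G8=0, G9=0, G10=0, giving Y1=0, Y2=0. Observed Y1=0, Y2=1.
Test 1: faults giving observed Y1=0, Y2=1 are {G4 stuck-at-0, G5 stuck-at-1, G6 stuck-at-1, G7 stuck-at-1, G9 stuck-at-1, G10 stuck-at-1}.
Test 2 (a=0, b=1, c=0, d=1, e=0): fault-free G1=0, G2=1, G3=0, G4=0, G5=1, G6=0, G7=1, G8=1, G9=1, G10=0 → Y1=1, Y2=0; observed Y1=1, Y2=1. Eliminates G4 stuck-at-0, G5 stuck-at-1, G6 stuck-at-1, G7 stuck-at-1, G9 stuck-at-1.
Only G10 stuck-at-1 is consistent with every test.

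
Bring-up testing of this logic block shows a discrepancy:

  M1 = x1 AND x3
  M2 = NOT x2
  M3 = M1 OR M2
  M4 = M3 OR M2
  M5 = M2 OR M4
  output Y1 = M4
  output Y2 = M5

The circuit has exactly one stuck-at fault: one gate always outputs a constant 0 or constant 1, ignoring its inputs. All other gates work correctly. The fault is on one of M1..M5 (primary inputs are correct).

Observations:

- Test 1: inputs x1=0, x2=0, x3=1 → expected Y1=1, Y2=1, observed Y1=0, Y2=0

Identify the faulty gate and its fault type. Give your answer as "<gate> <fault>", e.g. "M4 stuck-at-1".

M2 stuck-at-0

Fault-free values for test 1 (x1=0, x2=0, x3=1): M1=0, M2=1, M3=1, M4=1, M5=1, giving Y1=1, Y2=1. Observed Y1=0, Y2=0.
Test 1: faults giving observed Y1=0, Y2=0 are {M2 stuck-at-0}.
Only M2 stuck-at-0 is consistent with every test.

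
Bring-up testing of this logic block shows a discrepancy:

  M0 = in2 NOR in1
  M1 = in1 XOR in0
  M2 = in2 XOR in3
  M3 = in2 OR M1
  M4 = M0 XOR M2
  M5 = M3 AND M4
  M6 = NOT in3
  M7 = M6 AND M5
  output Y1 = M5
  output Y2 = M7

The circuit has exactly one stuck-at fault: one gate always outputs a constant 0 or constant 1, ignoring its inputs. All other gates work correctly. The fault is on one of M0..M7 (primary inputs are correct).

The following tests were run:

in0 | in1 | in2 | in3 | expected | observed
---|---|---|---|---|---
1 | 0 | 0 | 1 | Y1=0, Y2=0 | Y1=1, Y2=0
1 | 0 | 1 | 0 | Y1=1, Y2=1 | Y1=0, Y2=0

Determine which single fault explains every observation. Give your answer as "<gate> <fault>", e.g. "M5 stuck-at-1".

M2 stuck-at-0

Fault-free values for test 1 (in0=1, in1=0, in2=0, in3=1): M0=1, M1=1, M2=1, M3=1, M4=0, M5=0, M6=0, M7=0, giving Y1=0, Y2=0. Observed Y1=1, Y2=0.
Test 1: faults giving observed Y1=1, Y2=0 are {M0 stuck-at-0, M2 stuck-at-0, M4 stuck-at-1, M5 stuck-at-1}.
Test 2 (in0=1, in1=0, in2=1, in3=0): fault-free M0=0, M1=1, M2=1, M3=1, M4=1, M5=1, M6=1, M7=1 → Y1=1, Y2=1; observed Y1=0, Y2=0. Eliminates M0 stuck-at-0, M4 stuck-at-1, M5 stuck-at-1.
Only M2 stuck-at-0 is consistent with every test.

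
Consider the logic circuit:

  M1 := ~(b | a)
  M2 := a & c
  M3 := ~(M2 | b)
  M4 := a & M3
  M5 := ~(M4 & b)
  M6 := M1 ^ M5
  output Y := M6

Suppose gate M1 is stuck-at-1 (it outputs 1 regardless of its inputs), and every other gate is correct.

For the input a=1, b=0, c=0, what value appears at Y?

0

Propagate with M1 forced: M1=1 [stuck-at-1], M2=0, M3=1, M4=1, M5=1, M6=0.
So Y = 0. (Without the fault it would be 1.)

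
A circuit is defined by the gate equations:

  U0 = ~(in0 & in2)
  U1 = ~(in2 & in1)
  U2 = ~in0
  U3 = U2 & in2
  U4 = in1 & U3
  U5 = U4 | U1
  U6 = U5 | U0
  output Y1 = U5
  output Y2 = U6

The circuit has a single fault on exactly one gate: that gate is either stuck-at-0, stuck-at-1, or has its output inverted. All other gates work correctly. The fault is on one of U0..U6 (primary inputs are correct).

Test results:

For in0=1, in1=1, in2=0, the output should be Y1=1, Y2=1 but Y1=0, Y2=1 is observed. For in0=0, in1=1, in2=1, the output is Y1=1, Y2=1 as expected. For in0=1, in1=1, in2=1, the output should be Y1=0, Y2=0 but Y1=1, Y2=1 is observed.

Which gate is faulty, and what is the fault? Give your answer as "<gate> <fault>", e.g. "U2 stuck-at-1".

Fault-free values for test 1 (in0=1, in1=1, in2=0): U0=1, U1=1, U2=0, U3=0, U4=0, U5=1, U6=1, giving Y1=1, Y2=1. Observed Y1=0, Y2=1.
Test 1: faults giving observed Y1=0, Y2=1 are {U1 stuck-at-0, U1 inverted output, U5 stuck-at-0, U5 inverted output}.
Test 2 (in0=0, in1=1, in2=1): fault-free U0=1, U1=0, U2=1, U3=1, U4=1, U5=1, U6=1 → Y1=1, Y2=1; observed Y1=1, Y2=1. Eliminates U5 stuck-at-0, U5 inverted output.
Test 3 (in0=1, in1=1, in2=1): fault-free U0=0, U1=0, U2=0, U3=0, U4=0, U5=0, U6=0 → Y1=0, Y2=0; observed Y1=1, Y2=1. Eliminates U1 stuck-at-0.
Only U1 inverted output is consistent with every test.

U1 inverted output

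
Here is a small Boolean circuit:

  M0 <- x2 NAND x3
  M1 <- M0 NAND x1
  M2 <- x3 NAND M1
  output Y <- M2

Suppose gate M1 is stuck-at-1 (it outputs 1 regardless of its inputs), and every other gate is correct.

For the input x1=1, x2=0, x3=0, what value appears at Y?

1

Propagate with M1 forced: M0=1, M1=1 [stuck-at-1], M2=1.
So Y = 1. (Same as the fault-free value — the fault is masked on this input.)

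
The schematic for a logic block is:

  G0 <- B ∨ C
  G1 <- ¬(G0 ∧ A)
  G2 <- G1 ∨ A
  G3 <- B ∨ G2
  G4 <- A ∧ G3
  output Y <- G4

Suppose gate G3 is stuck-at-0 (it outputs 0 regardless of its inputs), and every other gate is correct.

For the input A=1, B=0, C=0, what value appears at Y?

Propagate with G3 forced: G0=0, G1=1, G2=1, G3=0 [stuck-at-0], G4=0.
So Y = 0. (Without the fault it would be 1.)

0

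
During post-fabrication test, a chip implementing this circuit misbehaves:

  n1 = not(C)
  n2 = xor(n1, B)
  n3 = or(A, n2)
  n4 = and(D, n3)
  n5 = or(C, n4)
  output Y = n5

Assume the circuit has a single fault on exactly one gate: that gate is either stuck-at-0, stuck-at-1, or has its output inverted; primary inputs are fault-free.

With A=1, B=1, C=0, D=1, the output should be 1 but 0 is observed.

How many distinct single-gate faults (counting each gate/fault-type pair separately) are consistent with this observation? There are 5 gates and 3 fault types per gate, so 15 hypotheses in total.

Fault-free: n1=1, n2=0, n3=1, n4=1, n5=1 → 1. Observed 0.
  n1: none of the 3 fault types match ✗
  n2: none of the 3 fault types match ✗
  n3: stuck-at-0, inverted output ✓; others ✗
  n4: stuck-at-0, inverted output ✓; others ✗
  n5: stuck-at-0, inverted output ✓; others ✗
Consistent faults: {n3 stuck-at-0, n3 inverted output, n4 stuck-at-0, n4 inverted output, n5 stuck-at-0, n5 inverted output} — 6 in all.

6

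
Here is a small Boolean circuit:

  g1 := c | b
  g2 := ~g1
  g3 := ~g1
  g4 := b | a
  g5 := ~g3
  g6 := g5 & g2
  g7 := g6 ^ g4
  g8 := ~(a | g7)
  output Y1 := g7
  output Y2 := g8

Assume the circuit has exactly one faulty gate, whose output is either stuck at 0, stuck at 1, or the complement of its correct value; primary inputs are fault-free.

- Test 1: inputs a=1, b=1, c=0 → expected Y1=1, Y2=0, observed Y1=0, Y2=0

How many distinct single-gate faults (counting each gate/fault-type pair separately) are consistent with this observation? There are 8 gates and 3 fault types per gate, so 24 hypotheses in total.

Fault-free: g1=1, g2=0, g3=0, g4=1, g5=1, g6=0, g7=1, g8=0 → Y1=1, Y2=0. Observed Y1=0, Y2=0.
  g1: none of the 3 fault types match ✗
  g2: stuck-at-1, inverted output ✓; others ✗
  g3: none of the 3 fault types match ✗
  g4: stuck-at-0, inverted output ✓; others ✗
  g5: none of the 3 fault types match ✗
  g6: stuck-at-1, inverted output ✓; others ✗
  g7: stuck-at-0, inverted output ✓; others ✗
  g8: none of the 3 fault types match ✗
Consistent faults: {g2 stuck-at-1, g2 inverted output, g4 stuck-at-0, g4 inverted output, g6 stuck-at-1, g6 inverted output, g7 stuck-at-0, g7 inverted output} — 8 in all.

8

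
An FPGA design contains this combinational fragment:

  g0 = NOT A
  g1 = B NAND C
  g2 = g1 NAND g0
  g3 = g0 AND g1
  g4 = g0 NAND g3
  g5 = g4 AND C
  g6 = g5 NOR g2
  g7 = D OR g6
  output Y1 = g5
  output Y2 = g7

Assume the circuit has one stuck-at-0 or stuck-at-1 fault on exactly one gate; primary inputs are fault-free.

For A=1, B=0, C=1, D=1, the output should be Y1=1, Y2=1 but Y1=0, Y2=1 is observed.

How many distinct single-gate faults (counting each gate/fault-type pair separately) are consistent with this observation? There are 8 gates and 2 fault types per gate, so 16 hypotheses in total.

3

Fault-free: g0=0, g1=1, g2=1, g3=0, g4=1, g5=1, g6=0, g7=1 → Y1=1, Y2=1. Observed Y1=0, Y2=1.
  g0: stuck-at-1 ✓; others ✗
  g1: none of the 2 fault types match ✗
  g2: none of the 2 fault types match ✗
  g3: none of the 2 fault types match ✗
  g4: stuck-at-0 ✓; others ✗
  g5: stuck-at-0 ✓; others ✗
  g6: none of the 2 fault types match ✗
  g7: none of the 2 fault types match ✗
Consistent faults: {g0 stuck-at-1, g4 stuck-at-0, g5 stuck-at-0} — 3 in all.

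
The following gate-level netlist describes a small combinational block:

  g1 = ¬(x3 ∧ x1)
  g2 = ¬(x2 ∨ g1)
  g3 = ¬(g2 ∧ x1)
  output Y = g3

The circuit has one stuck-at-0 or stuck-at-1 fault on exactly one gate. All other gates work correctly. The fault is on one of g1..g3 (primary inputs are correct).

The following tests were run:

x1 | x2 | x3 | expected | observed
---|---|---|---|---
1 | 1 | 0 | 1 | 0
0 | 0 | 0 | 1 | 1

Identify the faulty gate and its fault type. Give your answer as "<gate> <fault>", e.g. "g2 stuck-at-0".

g2 stuck-at-1

Fault-free values for test 1 (x1=1, x2=1, x3=0): g1=1, g2=0, g3=1, giving Y=1. Observed 0.
Test 1: faults giving observed 0 are {g2 stuck-at-1, g3 stuck-at-0}.
Test 2 (x1=0, x2=0, x3=0): fault-free g1=1, g2=0, g3=1 → 1; observed 1. Eliminates g3 stuck-at-0.
Only g2 stuck-at-1 is consistent with every test.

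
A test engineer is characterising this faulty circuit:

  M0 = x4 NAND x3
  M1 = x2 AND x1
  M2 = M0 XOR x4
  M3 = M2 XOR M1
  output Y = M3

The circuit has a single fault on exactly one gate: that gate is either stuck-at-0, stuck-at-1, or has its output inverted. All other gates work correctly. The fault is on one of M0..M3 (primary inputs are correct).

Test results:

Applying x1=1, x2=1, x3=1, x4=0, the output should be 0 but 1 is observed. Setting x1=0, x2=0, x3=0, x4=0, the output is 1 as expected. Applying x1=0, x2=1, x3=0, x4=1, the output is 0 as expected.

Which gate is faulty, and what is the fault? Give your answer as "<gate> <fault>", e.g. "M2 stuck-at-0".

Fault-free values for test 1 (x1=1, x2=1, x3=1, x4=0): M0=1, M1=1, M2=1, M3=0, giving Y=0. Observed 1.
Test 1: faults giving observed 1 are {M0 stuck-at-0, M0 inverted output, M1 stuck-at-0, M1 inverted output, M2 stuck-at-0, M2 inverted output, M3 stuck-at-1, M3 inverted output}.
Test 2 (x1=0, x2=0, x3=0, x4=0): fault-free M0=1, M1=0, M2=1, M3=1 → 1; observed 1. Eliminates M0 stuck-at-0, M0 inverted output, M1 inverted output, M2 stuck-at-0, M2 inverted output, M3 inverted output.
Test 3 (x1=0, x2=1, x3=0, x4=1): fault-free M0=1, M1=0, M2=0, M3=0 → 0; observed 0. Eliminates M3 stuck-at-1.
Only M1 stuck-at-0 is consistent with every test.

M1 stuck-at-0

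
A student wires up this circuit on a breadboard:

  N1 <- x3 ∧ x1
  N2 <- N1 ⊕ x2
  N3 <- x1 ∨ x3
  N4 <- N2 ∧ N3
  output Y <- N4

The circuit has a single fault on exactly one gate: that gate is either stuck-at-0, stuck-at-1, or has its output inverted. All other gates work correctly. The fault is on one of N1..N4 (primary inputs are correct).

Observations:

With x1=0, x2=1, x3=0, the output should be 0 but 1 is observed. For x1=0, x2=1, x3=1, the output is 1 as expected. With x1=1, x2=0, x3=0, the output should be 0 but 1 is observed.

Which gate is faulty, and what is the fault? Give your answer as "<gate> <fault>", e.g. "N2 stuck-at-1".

Fault-free values for test 1 (x1=0, x2=1, x3=0): N1=0, N2=1, N3=0, N4=0, giving Y=0. Observed 1.
Test 1: faults giving observed 1 are {N3 stuck-at-1, N3 inverted output, N4 stuck-at-1, N4 inverted output}.
Test 2 (x1=0, x2=1, x3=1): fault-free N1=0, N2=1, N3=1, N4=1 → 1; observed 1. Eliminates N3 inverted output, N4 inverted output.
Test 3 (x1=1, x2=0, x3=0): fault-free N1=0, N2=0, N3=1, N4=0 → 0; observed 1. Eliminates N3 stuck-at-1.
Only N4 stuck-at-1 is consistent with every test.

N4 stuck-at-1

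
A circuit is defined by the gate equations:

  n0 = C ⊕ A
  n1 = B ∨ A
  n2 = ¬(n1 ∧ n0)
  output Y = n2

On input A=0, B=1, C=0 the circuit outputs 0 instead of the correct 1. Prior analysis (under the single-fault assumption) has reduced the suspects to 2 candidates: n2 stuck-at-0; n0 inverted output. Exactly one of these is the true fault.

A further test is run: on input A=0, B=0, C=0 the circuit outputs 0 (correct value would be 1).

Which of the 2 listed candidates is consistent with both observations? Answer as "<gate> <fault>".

n2 stuck-at-0

Evaluate each candidate on input A=0, B=0, C=0:
  n2 stuck-at-0: n0=0, n1=0, n2=0 [stuck-at-0] → 0 — matches
  n0 inverted output: n0=1 [inverted output], n1=0, n2=1 → 1 — eliminated
Only n2 stuck-at-0 reproduces the observed 0.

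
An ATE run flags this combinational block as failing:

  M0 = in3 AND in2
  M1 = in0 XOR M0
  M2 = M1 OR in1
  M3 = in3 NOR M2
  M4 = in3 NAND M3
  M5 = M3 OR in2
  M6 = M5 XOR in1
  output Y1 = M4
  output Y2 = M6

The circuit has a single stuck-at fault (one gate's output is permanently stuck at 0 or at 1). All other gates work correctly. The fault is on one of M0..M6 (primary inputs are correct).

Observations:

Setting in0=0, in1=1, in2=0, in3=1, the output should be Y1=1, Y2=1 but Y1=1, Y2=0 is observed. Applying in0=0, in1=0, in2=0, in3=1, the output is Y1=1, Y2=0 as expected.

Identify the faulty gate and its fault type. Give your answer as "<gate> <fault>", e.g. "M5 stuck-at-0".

Fault-free values for test 1 (in0=0, in1=1, in2=0, in3=1): M0=0, M1=0, M2=1, M3=0, M4=1, M5=0, M6=1, giving Y1=1, Y2=1. Observed Y1=1, Y2=0.
Test 1: faults giving observed Y1=1, Y2=0 are {M5 stuck-at-1, M6 stuck-at-0}.
Test 2 (in0=0, in1=0, in2=0, in3=1): fault-free M0=0, M1=0, M2=0, M3=0, M4=1, M5=0, M6=0 → Y1=1, Y2=0; observed Y1=1, Y2=0. Eliminates M5 stuck-at-1.
Only M6 stuck-at-0 is consistent with every test.

M6 stuck-at-0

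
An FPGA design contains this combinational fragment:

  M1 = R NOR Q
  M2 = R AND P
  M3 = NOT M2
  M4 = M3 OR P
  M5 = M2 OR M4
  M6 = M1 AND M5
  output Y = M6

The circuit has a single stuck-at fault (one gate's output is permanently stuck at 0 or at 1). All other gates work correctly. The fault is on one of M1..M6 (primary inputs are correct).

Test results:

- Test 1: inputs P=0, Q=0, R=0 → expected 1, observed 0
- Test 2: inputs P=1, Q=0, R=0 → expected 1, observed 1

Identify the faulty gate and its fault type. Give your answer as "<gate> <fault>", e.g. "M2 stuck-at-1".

Fault-free values for test 1 (P=0, Q=0, R=0): M1=1, M2=0, M3=1, M4=1, M5=1, M6=1, giving Y=1. Observed 0.
Test 1: faults giving observed 0 are {M1 stuck-at-0, M3 stuck-at-0, M4 stuck-at-0, M5 stuck-at-0, M6 stuck-at-0}.
Test 2 (P=1, Q=0, R=0): fault-free M1=1, M2=0, M3=1, M4=1, M5=1, M6=1 → 1; observed 1. Eliminates M1 stuck-at-0, M4 stuck-at-0, M5 stuck-at-0, M6 stuck-at-0.
Only M3 stuck-at-0 is consistent with every test.

M3 stuck-at-0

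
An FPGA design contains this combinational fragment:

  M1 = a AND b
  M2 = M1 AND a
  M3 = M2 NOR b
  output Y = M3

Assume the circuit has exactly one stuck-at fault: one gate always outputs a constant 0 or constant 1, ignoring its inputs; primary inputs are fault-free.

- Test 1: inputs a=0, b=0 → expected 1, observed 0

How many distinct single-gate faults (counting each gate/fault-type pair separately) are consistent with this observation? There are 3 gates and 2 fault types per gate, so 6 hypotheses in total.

2

Fault-free: M1=0, M2=0, M3=1 → 1. Observed 0.
  M1 stuck-at-0: output 1 ✗
  M1 stuck-at-1: output 1 ✗
  M2 stuck-at-0: output 1 ✗
  M2 stuck-at-1: output 0 ✓
  M3 stuck-at-0: output 0 ✓
  M3 stuck-at-1: output 1 ✗
Consistent faults: {M2 stuck-at-1, M3 stuck-at-0} — 2 in all.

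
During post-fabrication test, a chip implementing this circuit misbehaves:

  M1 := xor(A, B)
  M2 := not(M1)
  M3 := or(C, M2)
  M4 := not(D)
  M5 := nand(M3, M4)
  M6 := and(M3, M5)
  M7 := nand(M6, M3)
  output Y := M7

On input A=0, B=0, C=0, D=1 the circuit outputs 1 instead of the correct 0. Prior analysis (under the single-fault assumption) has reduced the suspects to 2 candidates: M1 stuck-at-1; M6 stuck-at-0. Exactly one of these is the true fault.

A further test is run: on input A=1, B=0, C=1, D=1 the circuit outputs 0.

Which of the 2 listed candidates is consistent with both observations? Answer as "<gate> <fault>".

M1 stuck-at-1

Evaluate each candidate on input A=1, B=0, C=1, D=1:
  M1 stuck-at-1: M1=1 [stuck-at-1], M2=0, M3=1, M4=0, M5=1, M6=1, M7=0 → 0 — matches
  M6 stuck-at-0: M1=1, M2=0, M3=1, M4=0, M5=1, M6=0 [stuck-at-0], M7=1 → 1 — eliminated
Only M1 stuck-at-1 reproduces the observed 0.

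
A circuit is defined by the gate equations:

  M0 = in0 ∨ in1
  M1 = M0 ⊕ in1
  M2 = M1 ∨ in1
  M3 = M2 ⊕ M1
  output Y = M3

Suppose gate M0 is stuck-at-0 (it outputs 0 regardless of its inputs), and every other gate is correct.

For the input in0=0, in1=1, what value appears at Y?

Propagate with M0 forced: M0=0 [stuck-at-0], M1=1, M2=1, M3=0.
So Y = 0. (Without the fault it would be 1.)

0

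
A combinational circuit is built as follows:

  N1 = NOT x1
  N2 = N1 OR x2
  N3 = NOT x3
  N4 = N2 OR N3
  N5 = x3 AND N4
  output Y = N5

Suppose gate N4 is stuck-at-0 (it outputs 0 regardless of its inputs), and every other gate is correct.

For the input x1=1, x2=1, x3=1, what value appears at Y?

Propagate with N4 forced: N1=0, N2=1, N3=0, N4=0 [stuck-at-0], N5=0.
So Y = 0. (Without the fault it would be 1.)

0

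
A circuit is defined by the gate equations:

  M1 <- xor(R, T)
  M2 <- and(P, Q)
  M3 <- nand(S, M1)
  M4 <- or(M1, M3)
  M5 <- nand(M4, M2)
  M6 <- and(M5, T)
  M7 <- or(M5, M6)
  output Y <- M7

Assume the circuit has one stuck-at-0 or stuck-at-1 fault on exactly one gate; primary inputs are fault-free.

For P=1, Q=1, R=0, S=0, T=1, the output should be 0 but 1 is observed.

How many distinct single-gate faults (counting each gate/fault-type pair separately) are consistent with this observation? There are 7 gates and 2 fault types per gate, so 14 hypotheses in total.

5

Fault-free: M1=1, M2=1, M3=1, M4=1, M5=0, M6=0, M7=0 → 0. Observed 1.
  M1 stuck-at-0: output 0 ✗
  M1 stuck-at-1: output 0 ✗
  M2 stuck-at-0: output 1 ✓
  M2 stuck-at-1: output 0 ✗
  M3 stuck-at-0: output 0 ✗
  M3 stuck-at-1: output 0 ✗
  M4 stuck-at-0: output 1 ✓
  M4 stuck-at-1: output 0 ✗
  M5 stuck-at-0: output 0 ✗
  M5 stuck-at-1: output 1 ✓
  M6 stuck-at-0: output 0 ✗
  M6 stuck-at-1: output 1 ✓
  M7 stuck-at-0: output 0 ✗
  M7 stuck-at-1: output 1 ✓
Consistent faults: {M2 stuck-at-0, M4 stuck-at-0, M5 stuck-at-1, M6 stuck-at-1, M7 stuck-at-1} — 5 in all.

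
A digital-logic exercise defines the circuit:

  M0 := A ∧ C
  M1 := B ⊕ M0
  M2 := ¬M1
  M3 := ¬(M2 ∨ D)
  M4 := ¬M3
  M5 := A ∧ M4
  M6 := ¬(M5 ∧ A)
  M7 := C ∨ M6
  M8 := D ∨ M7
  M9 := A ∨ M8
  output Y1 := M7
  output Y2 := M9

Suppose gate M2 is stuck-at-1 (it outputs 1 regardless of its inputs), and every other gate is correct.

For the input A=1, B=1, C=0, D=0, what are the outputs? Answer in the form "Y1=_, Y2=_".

Propagate with M2 forced: M0=0, M1=1, M2=1 [stuck-at-1], M3=0, M4=1, M5=1, M6=0, M7=0, M8=0, M9=1.
So the outputs are Y1=0, Y2=1. (Without the fault they would be Y1=1, Y2=1.)

Y1=0, Y2=1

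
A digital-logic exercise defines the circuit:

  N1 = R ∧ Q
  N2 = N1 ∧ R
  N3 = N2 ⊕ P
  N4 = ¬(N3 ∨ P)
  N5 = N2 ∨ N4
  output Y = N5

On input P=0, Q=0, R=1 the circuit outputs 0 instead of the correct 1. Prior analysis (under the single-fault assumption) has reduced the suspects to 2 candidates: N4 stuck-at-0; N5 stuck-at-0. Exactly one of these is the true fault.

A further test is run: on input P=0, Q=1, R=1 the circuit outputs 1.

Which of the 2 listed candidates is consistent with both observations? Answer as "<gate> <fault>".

Evaluate each candidate on input P=0, Q=1, R=1:
  N4 stuck-at-0: N1=1, N2=1, N3=1, N4=0 [stuck-at-0], N5=1 → 1 — matches
  N5 stuck-at-0: N1=1, N2=1, N3=1, N4=0, N5=0 [stuck-at-0] → 0 — eliminated
Only N4 stuck-at-0 reproduces the observed 1.

N4 stuck-at-0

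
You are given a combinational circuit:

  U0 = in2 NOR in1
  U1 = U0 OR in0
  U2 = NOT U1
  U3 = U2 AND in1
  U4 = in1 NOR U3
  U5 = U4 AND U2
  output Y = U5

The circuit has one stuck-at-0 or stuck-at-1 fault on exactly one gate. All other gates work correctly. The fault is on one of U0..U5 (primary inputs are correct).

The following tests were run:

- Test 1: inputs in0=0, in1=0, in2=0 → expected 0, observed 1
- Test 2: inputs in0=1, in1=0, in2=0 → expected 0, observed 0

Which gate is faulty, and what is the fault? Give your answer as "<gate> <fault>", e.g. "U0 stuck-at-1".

Fault-free values for test 1 (in0=0, in1=0, in2=0): U0=1, U1=1, U2=0, U3=0, U4=1, U5=0, giving Y=0. Observed 1.
Test 1: faults giving observed 1 are {U0 stuck-at-0, U1 stuck-at-0, U2 stuck-at-1, U5 stuck-at-1}.
Test 2 (in0=1, in1=0, in2=0): fault-free U0=1, U1=1, U2=0, U3=0, U4=1, U5=0 → 0; observed 0. Eliminates U1 stuck-at-0, U2 stuck-at-1, U5 stuck-at-1.
Only U0 stuck-at-0 is consistent with every test.

U0 stuck-at-0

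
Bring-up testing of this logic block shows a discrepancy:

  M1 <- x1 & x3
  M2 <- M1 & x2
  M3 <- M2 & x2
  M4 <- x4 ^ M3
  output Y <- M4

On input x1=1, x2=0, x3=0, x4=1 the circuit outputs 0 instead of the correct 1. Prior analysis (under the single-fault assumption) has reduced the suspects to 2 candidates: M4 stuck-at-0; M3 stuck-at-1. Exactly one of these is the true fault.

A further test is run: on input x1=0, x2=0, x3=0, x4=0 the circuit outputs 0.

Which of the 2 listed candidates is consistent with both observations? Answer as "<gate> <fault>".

M4 stuck-at-0

Evaluate each candidate on input x1=0, x2=0, x3=0, x4=0:
  M4 stuck-at-0: M1=0, M2=0, M3=0, M4=0 [stuck-at-0] → 0 — matches
  M3 stuck-at-1: M1=0, M2=0, M3=1 [stuck-at-1], M4=1 → 1 — eliminated
Only M4 stuck-at-0 reproduces the observed 0.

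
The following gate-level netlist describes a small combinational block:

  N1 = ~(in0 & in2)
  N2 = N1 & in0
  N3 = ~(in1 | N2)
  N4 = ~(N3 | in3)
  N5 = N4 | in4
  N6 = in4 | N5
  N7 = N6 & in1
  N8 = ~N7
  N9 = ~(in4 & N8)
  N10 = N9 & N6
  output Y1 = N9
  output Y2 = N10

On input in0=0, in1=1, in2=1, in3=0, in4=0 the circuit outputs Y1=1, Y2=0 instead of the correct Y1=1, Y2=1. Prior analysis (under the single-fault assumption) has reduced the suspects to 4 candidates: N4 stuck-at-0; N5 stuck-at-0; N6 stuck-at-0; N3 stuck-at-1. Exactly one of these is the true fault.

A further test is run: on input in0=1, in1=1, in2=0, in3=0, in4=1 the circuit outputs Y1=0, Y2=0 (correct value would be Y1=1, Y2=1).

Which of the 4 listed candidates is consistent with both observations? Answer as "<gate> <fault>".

N6 stuck-at-0

Evaluate each candidate on input in0=1, in1=1, in2=0, in3=0, in4=1:
  N4 stuck-at-0: N1=1, N2=1, N3=0, N4=0 [stuck-at-0], N5=1, N6=1, N7=1, N8=0, N9=1, N10=1 → Y1=1, Y2=1 — eliminated
  N5 stuck-at-0: N1=1, N2=1, N3=0, N4=1, N5=0 [stuck-at-0], N6=1, N7=1, N8=0, N9=1, N10=1 → Y1=1, Y2=1 — eliminated
  N6 stuck-at-0: N1=1, N2=1, N3=0, N4=1, N5=1, N6=0 [stuck-at-0], N7=0, N8=1, N9=0, N10=0 → Y1=0, Y2=0 — matches
  N3 stuck-at-1: N1=1, N2=1, N3=1 [stuck-at-1], N4=0, N5=1, N6=1, N7=1, N8=0, N9=1, N10=1 → Y1=1, Y2=1 — eliminated
Only N6 stuck-at-0 reproduces the observed Y1=0, Y2=0.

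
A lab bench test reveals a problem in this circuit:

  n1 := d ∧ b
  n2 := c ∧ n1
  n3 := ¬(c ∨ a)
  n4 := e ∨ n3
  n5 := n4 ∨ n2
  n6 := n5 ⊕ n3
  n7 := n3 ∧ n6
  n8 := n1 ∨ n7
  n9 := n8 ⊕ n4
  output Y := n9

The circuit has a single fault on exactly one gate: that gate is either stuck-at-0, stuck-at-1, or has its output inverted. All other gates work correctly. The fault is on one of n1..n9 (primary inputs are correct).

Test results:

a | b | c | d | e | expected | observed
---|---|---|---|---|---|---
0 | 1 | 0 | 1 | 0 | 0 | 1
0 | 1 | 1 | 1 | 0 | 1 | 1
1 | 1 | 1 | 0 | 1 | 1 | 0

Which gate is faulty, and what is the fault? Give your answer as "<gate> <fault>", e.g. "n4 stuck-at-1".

Fault-free values for test 1 (a=0, b=1, c=0, d=1, e=0): n1=1, n2=0, n3=1, n4=1, n5=1, n6=0, n7=0, n8=1, n9=0, giving Y=0. Observed 1.
Test 1: faults giving observed 1 are {n1 stuck-at-0, n1 inverted output, n3 stuck-at-0, n3 inverted output, n4 stuck-at-0, n4 inverted output, n8 stuck-at-0, n8 inverted output, n9 stuck-at-1, n9 inverted output}.
Test 2 (a=0, b=1, c=1, d=1, e=0): fault-free n1=1, n2=1, n3=0, n4=0, n5=1, n6=1, n7=0, n8=1, n9=1 → 1; observed 1. Eliminates n1 stuck-at-0, n1 inverted output, n3 inverted output, n4 inverted output, n8 stuck-at-0, n8 inverted output, n9 inverted output.
Test 3 (a=1, b=1, c=1, d=0, e=1): fault-free n1=0, n2=0, n3=0, n4=1, n5=1, n6=1, n7=0, n8=0, n9=1 → 1; observed 0. Eliminates n3 stuck-at-0, n9 stuck-at-1.
Only n4 stuck-at-0 is consistent with every test.

n4 stuck-at-0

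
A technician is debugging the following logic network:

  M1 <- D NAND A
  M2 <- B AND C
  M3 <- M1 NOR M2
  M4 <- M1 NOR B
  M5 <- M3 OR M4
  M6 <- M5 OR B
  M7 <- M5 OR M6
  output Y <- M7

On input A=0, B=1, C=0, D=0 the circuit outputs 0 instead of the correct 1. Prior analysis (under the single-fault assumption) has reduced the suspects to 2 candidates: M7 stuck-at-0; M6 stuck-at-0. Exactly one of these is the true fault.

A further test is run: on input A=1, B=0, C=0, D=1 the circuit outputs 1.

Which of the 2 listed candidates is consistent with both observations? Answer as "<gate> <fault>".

Evaluate each candidate on input A=1, B=0, C=0, D=1:
  M7 stuck-at-0: M1=0, M2=0, M3=1, M4=1, M5=1, M6=1, M7=0 [stuck-at-0] → 0 — eliminated
  M6 stuck-at-0: M1=0, M2=0, M3=1, M4=1, M5=1, M6=0 [stuck-at-0], M7=1 → 1 — matches
Only M6 stuck-at-0 reproduces the observed 1.

M6 stuck-at-0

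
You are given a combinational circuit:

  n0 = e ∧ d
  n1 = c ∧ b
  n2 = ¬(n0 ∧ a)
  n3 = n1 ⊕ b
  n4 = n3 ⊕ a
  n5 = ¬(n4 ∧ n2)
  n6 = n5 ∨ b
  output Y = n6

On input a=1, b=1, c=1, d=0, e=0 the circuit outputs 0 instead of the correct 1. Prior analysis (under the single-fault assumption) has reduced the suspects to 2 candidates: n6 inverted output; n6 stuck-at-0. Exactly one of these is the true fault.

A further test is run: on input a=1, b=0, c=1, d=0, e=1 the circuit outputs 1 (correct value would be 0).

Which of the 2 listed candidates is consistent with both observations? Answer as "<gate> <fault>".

n6 inverted output

Evaluate each candidate on input a=1, b=0, c=1, d=0, e=1:
  n6 inverted output: n0=0, n1=0, n2=1, n3=0, n4=1, n5=0, n6=1 [inverted output] → 1 — matches
  n6 stuck-at-0: n0=0, n1=0, n2=1, n3=0, n4=1, n5=0, n6=0 [stuck-at-0] → 0 — eliminated
Only n6 inverted output reproduces the observed 1.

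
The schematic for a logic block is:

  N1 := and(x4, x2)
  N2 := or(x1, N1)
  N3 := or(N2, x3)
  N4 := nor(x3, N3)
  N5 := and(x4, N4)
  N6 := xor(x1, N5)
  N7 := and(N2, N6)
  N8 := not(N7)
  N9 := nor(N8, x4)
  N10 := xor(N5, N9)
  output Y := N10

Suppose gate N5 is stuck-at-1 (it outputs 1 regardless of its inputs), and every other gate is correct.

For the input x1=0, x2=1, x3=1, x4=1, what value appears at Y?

1

Propagate with N5 forced: N1=1, N2=1, N3=1, N4=0, N5=1 [stuck-at-1], N6=1, N7=1, N8=0, N9=0, N10=1.
So Y = 1. (Without the fault it would be 0.)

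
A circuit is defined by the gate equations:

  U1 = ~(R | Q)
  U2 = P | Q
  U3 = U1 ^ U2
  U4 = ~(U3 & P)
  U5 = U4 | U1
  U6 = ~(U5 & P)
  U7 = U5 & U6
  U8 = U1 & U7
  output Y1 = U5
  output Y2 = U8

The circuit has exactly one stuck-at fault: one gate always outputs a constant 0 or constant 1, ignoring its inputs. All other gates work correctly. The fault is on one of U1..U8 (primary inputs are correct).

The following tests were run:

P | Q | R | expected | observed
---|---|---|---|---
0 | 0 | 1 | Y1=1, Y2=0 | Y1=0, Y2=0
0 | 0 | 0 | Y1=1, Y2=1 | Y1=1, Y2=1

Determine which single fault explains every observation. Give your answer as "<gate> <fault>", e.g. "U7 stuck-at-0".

U4 stuck-at-0

Fault-free values for test 1 (P=0, Q=0, R=1): U1=0, U2=0, U3=0, U4=1, U5=1, U6=1, U7=1, U8=0, giving Y1=1, Y2=0. Observed Y1=0, Y2=0.
Test 1: faults giving observed Y1=0, Y2=0 are {U4 stuck-at-0, U5 stuck-at-0}.
Test 2 (P=0, Q=0, R=0): fault-free U1=1, U2=0, U3=1, U4=1, U5=1, U6=1, U7=1, U8=1 → Y1=1, Y2=1; observed Y1=1, Y2=1. Eliminates U5 stuck-at-0.
Only U4 stuck-at-0 is consistent with every test.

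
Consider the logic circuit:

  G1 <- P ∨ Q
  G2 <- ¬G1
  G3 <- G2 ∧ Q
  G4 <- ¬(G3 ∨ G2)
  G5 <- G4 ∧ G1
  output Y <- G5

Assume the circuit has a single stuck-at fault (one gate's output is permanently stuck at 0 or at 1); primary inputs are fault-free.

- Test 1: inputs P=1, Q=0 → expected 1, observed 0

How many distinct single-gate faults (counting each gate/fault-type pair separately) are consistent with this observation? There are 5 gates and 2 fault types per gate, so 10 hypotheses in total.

5

Fault-free: G1=1, G2=0, G3=0, G4=1, G5=1 → 1. Observed 0.
  G1 stuck-at-0: output 0 ✓
  G1 stuck-at-1: output 1 ✗
  G2 stuck-at-0: output 1 ✗
  G2 stuck-at-1: output 0 ✓
  G3 stuck-at-0: output 1 ✗
  G3 stuck-at-1: output 0 ✓
  G4 stuck-at-0: output 0 ✓
  G4 stuck-at-1: output 1 ✗
  G5 stuck-at-0: output 0 ✓
  G5 stuck-at-1: output 1 ✗
Consistent faults: {G1 stuck-at-0, G2 stuck-at-1, G3 stuck-at-1, G4 stuck-at-0, G5 stuck-at-0} — 5 in all.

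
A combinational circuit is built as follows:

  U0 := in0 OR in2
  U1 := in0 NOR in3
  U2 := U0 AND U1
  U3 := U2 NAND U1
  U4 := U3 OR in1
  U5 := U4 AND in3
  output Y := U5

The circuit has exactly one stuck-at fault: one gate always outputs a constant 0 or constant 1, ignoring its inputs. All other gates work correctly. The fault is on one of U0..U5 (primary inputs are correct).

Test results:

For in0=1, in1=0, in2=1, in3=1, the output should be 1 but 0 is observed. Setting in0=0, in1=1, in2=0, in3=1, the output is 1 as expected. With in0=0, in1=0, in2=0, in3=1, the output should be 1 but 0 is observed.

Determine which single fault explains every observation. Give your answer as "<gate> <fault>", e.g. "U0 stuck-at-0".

Fault-free values for test 1 (in0=1, in1=0, in2=1, in3=1): U0=1, U1=0, U2=0, U3=1, U4=1, U5=1, giving Y=1. Observed 0.
Test 1: faults giving observed 0 are {U1 stuck-at-1, U3 stuck-at-0, U4 stuck-at-0, U5 stuck-at-0}.
Test 2 (in0=0, in1=1, in2=0, in3=1): fault-free U0=0, U1=0, U2=0, U3=1, U4=1, U5=1 → 1; observed 1. Eliminates U4 stuck-at-0, U5 stuck-at-0.
Test 3 (in0=0, in1=0, in2=0, in3=1): fault-free U0=0, U1=0, U2=0, U3=1, U4=1, U5=1 → 1; observed 0. Eliminates U1 stuck-at-1.
Only U3 stuck-at-0 is consistent with every test.

U3 stuck-at-0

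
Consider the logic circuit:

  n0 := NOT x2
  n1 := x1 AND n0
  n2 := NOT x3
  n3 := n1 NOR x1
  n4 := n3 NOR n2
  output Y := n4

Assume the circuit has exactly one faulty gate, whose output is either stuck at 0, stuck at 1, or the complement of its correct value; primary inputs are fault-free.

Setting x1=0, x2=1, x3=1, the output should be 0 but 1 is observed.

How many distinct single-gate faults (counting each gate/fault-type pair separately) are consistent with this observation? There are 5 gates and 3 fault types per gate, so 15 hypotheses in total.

Fault-free: n0=0, n1=0, n2=0, n3=1, n4=0 → 0. Observed 1.
  n0: none of the 3 fault types match ✗
  n1: stuck-at-1, inverted output ✓; others ✗
  n2: none of the 3 fault types match ✗
  n3: stuck-at-0, inverted output ✓; others ✗
  n4: stuck-at-1, inverted output ✓; others ✗
Consistent faults: {n1 stuck-at-1, n1 inverted output, n3 stuck-at-0, n3 inverted output, n4 stuck-at-1, n4 inverted output} — 6 in all.

6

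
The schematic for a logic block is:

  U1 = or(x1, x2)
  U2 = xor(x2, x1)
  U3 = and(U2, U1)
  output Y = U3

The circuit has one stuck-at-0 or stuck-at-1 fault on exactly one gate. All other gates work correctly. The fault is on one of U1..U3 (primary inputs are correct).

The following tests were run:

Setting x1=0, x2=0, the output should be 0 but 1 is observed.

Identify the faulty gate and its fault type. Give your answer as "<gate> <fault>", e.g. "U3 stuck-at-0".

Fault-free values for test 1 (x1=0, x2=0): U1=0, U2=0, U3=0, giving Y=0. Observed 1.
Test 1: faults giving observed 1 are {U3 stuck-at-1}.
Only U3 stuck-at-1 is consistent with every test.

U3 stuck-at-1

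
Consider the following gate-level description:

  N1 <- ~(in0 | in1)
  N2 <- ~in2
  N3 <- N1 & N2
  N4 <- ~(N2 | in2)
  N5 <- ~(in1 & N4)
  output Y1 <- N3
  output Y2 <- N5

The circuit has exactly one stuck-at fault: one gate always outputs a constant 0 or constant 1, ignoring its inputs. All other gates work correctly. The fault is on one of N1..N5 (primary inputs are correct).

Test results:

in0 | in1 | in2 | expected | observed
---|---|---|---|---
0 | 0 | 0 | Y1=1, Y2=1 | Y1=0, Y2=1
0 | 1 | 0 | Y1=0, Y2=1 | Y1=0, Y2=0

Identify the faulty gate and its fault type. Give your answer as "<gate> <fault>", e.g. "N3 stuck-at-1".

N2 stuck-at-0

Fault-free values for test 1 (in0=0, in1=0, in2=0): N1=1, N2=1, N3=1, N4=0, N5=1, giving Y1=1, Y2=1. Observed Y1=0, Y2=1.
Test 1: faults giving observed Y1=0, Y2=1 are {N1 stuck-at-0, N2 stuck-at-0, N3 stuck-at-0}.
Test 2 (in0=0, in1=1, in2=0): fault-free N1=0, N2=1, N3=0, N4=0, N5=1 → Y1=0, Y2=1; observed Y1=0, Y2=0. Eliminates N1 stuck-at-0, N3 stuck-at-0.
Only N2 stuck-at-0 is consistent with every test.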